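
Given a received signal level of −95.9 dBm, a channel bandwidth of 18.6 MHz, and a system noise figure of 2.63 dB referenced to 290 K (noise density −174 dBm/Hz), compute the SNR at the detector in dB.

Noise floor: N = −174 + 10 log₁₀(B) + NF
10 log₁₀(1.86×10⁷) = 72.7 dB
N = −174 + 72.7 + 2.63 = −98.67 dBm
SNR = P_sig − N = −95.9 − (−98.67) = 2.77 dB → 2.8 dB

2.8 dB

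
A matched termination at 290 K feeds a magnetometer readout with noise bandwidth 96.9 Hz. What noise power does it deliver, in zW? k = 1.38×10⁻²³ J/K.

388 zW

P_n = kTB = 1.38×10⁻²³ × 290 × 9.69×10¹ = 3.88×10⁻¹⁹ W = 388 zW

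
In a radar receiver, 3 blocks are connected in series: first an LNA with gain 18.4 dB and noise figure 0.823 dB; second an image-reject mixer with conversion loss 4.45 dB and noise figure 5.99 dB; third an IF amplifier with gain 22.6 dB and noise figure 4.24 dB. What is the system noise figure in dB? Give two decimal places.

1.20 dB

Convert to linear (a loss of L dB is a gain of −L dB): F_i = 10^(NF_i/10), G_i = 10^(G_i,dB/10)
  Stage 1: F_1 = 10^(0.823/10) = 1.209, G_1 = 10^(18.4/10) = 69.18
  Stage 2: F_2 = 10^(5.99/10) = 3.972, G_2 = 10^(−4.45/10) = 0.3589
  Stage 3: F_3 = 10^(4.24/10) = 2.655, G_3 = 10^(22.6/10) = 182.0
Friis cascade:
  F = 1.209 + (3.972 − 1)/69.18 + (2.655 − 1)/24.83 = 1.318
NF = 10 log₁₀(1.318) = 1.20 dB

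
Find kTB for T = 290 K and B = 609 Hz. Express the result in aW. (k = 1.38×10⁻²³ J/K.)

2.44 aW

P_n = kTB = 1.38×10⁻²³ × 290 × 6.09×10² = 2.44×10⁻¹⁸ W = 2.44 aW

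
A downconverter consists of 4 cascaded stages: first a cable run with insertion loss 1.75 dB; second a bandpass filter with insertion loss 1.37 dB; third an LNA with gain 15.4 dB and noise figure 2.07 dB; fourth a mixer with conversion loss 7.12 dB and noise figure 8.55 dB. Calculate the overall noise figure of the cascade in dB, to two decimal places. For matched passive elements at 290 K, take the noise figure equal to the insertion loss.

5.64 dB

Convert to linear (a loss of L dB is a gain of −L dB): F_i = 10^(NF_i/10), G_i = 10^(G_i,dB/10)
  Stage 1: F_1 = 10^(1.75/10) = 1.496, G_1 = 10^(−1.75/10) = 0.6683
  Stage 2: F_2 = 10^(1.37/10) = 1.371, G_2 = 10^(−1.37/10) = 0.7295
  Stage 3: F_3 = 10^(2.07/10) = 1.611, G_3 = 10^(15.4/10) = 34.67
  Stage 4: F_4 = 10^(8.55/10) = 7.161, G_4 = 10^(−7.12/10) = 0.1941
Friis cascade:
  F = 1.496 + (1.371 − 1)/0.6683 + (1.611 − 1)/0.4875 + (7.161 − 1)/16.90 = 3.668
NF = 10 log₁₀(3.668) = 5.64 dB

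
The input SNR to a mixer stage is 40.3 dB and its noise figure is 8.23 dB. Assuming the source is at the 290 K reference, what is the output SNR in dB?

32.07 dB

By definition F = SNR_in/SNR_out, so in dB: SNR_out = SNR_in − NF
SNR_out = 40.3 − 8.23 = 32.07 dB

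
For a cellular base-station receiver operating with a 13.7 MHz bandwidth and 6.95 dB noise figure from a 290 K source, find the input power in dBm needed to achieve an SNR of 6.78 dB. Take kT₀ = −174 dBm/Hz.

Sensitivity = −174 + 10 log₁₀(B) + NF + SNR_min
= −174 + 71.37 + 6.95 + 6.78
= −88.90 dBm → −88.9 dBm

−88.9 dBm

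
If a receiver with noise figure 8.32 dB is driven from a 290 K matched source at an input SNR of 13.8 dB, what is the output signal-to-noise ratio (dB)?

By definition F = SNR_in/SNR_out, so in dB: SNR_out = SNR_in − NF
SNR_out = 13.8 − 8.32 = 5.48 dB

5.48 dB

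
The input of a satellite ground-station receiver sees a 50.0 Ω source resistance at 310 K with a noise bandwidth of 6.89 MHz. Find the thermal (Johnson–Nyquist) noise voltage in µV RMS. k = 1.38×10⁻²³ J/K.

V_n = √(4kTRB)
4kTRB = 4 × 1.38×10⁻²³ × 310 × 5.00×10¹ × 6.89×10⁶ = 5.90×10⁻¹² V²
V_n = √(5.90×10⁻¹²) = 2.43×10⁻⁶ V = 2.43 µV

2.43 µV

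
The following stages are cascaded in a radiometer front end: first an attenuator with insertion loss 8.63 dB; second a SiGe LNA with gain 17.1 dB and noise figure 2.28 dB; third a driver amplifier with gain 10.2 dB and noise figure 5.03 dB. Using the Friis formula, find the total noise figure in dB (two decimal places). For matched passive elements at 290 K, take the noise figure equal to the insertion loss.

Convert to linear (a loss of L dB is a gain of −L dB): F_i = 10^(NF_i/10), G_i = 10^(G_i,dB/10)
  Stage 1: F_1 = 10^(8.63/10) = 7.295, G_1 = 10^(−8.63/10) = 0.1371
  Stage 2: F_2 = 10^(2.28/10) = 1.690, G_2 = 10^(17.1/10) = 51.29
  Stage 3: F_3 = 10^(5.03/10) = 3.184, G_3 = 10^(10.2/10) = 10.47
Friis cascade:
  F = 7.295 + (1.690 − 1)/0.1371 + (3.184 − 1)/7.031 = 12.64
NF = 10 log₁₀(12.64) = 11.02 dB

11.02 dB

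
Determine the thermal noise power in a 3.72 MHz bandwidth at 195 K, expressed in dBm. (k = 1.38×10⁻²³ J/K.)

P_n = kTB = 1.38×10⁻²³ × 195 × 3.72×10⁶ = 1.00×10⁻¹⁴ W
In dBm: 10 log₁₀(1.00×10⁻¹⁴ / 10⁻³) = −110.0 dBm

−110.0 dBm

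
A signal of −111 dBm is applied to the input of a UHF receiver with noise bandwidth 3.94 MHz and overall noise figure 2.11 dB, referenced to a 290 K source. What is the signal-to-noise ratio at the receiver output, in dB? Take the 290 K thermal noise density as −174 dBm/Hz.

−5.1 dB

Noise floor: N = −174 + 10 log₁₀(B) + NF
10 log₁₀(3.94×10⁶) = 65.95 dB
N = −174 + 65.95 + 2.11 = −105.94 dBm
SNR = P_sig − N = −111 − (−105.94) = −5.06 dB → −5.1 dB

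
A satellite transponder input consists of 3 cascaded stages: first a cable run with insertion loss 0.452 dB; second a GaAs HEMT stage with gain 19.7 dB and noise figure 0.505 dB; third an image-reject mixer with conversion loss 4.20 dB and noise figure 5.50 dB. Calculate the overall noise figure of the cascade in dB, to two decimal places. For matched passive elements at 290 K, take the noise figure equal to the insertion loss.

Convert to linear (a loss of L dB is a gain of −L dB): F_i = 10^(NF_i/10), G_i = 10^(G_i,dB/10)
  Stage 1: F_1 = 10^(0.452/10) = 1.110, G_1 = 10^(−0.452/10) = 0.9012
  Stage 2: F_2 = 10^(0.505/10) = 1.123, G_2 = 10^(19.7/10) = 93.33
  Stage 3: F_3 = 10^(5.50/10) = 3.548, G_3 = 10^(−4.20/10) = 0.3802
Friis cascade:
  F = 1.110 + (1.123 − 1)/0.9012 + (3.548 − 1)/84.10 = 1.277
NF = 10 log₁₀(1.277) = 1.06 dB

1.06 dB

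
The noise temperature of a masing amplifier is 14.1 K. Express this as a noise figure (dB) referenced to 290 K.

0.206 dB

F = 1 + T_e/T₀ = 1 + 14.1/290 = 1.04862
NF = 10 log₁₀(1.04862) = 0.206 dB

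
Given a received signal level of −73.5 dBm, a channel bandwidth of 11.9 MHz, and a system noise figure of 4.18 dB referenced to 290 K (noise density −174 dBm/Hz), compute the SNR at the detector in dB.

Noise floor: N = −174 + 10 log₁₀(B) + NF
10 log₁₀(1.19×10⁷) = 70.76 dB
N = −174 + 70.76 + 4.18 = −99.06 dBm
SNR = P_sig − N = −73.5 − (−99.06) = 25.56 dB → 25.6 dB

25.6 dB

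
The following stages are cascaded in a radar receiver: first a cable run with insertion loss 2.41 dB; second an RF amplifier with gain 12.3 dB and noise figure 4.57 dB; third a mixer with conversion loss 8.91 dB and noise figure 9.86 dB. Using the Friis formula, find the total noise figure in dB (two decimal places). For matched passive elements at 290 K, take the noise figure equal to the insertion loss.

7.69 dB

Convert to linear (a loss of L dB is a gain of −L dB): F_i = 10^(NF_i/10), G_i = 10^(G_i,dB/10)
  Stage 1: F_1 = 10^(2.41/10) = 1.742, G_1 = 10^(−2.41/10) = 0.5741
  Stage 2: F_2 = 10^(4.57/10) = 2.864, G_2 = 10^(12.3/10) = 16.98
  Stage 3: F_3 = 10^(9.86/10) = 9.683, G_3 = 10^(−8.91/10) = 0.1285
Friis cascade:
  F = 1.742 + (2.864 − 1)/0.5741 + (9.683 − 1)/9.750 = 5.879
NF = 10 log₁₀(5.879) = 7.69 dB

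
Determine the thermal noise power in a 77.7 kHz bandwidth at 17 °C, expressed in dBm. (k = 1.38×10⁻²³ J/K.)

T = 17 °C + 273.15 = 290.15 K
P_n = kTB = 1.38×10⁻²³ × 290.15 × 7.77×10⁴ = 3.11×10⁻¹⁶ W
In dBm: 10 log₁₀(3.11×10⁻¹⁶ / 10⁻³) = −125.1 dBm

−125.1 dBm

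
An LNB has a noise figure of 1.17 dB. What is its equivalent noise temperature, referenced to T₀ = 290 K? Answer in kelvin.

89.7 K

F = 10^(1.17/10) = 1.30918
T_e = (F − 1)·T₀ = (1.30918 − 1) × 290 = 89.7 K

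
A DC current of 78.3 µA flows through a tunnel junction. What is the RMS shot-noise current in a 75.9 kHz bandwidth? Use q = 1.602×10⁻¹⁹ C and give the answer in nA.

1.38 nA

I_n = √(2qI·B)
2qI·B = 2 × 1.602×10⁻¹⁹ × 7.83×10⁻⁵ × 7.59×10⁴ = 1.90×10⁻¹⁸ A²
I_n = √(1.90×10⁻¹⁸) = 1.38×10⁻⁹ A = 1.38 nA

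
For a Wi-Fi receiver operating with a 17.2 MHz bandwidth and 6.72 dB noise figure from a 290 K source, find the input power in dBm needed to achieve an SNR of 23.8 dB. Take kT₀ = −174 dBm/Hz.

Sensitivity = −174 + 10 log₁₀(B) + NF + SNR_min
= −174 + 72.36 + 6.72 + 23.8
= −71.12 dBm → −71.1 dBm

−71.1 dBm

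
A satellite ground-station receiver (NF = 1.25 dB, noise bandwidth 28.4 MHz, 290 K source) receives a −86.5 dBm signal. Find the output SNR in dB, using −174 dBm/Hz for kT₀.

Noise floor: N = −174 + 10 log₁₀(B) + NF
10 log₁₀(2.84×10⁷) = 74.53 dB
N = −174 + 74.53 + 1.25 = −98.22 dBm
SNR = P_sig − N = −86.5 − (−98.22) = 11.72 dB → 11.7 dB

11.7 dB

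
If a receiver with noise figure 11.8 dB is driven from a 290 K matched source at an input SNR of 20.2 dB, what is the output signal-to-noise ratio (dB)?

8.4 dB

By definition F = SNR_in/SNR_out, so in dB: SNR_out = SNR_in − NF
SNR_out = 20.2 − 11.8 = 8.4 dB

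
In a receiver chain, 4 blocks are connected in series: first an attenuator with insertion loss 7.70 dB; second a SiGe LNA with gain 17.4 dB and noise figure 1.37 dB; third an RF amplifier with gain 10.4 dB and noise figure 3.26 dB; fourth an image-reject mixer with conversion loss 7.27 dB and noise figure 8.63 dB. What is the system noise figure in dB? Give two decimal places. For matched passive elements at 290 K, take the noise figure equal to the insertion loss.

9.17 dB

Convert to linear (a loss of L dB is a gain of −L dB): F_i = 10^(NF_i/10), G_i = 10^(G_i,dB/10)
  Stage 1: F_1 = 10^(7.70/10) = 5.888, G_1 = 10^(−7.70/10) = 0.1698
  Stage 2: F_2 = 10^(1.37/10) = 1.371, G_2 = 10^(17.4/10) = 54.95
  Stage 3: F_3 = 10^(3.26/10) = 2.118, G_3 = 10^(10.4/10) = 10.96
  Stage 4: F_4 = 10^(8.63/10) = 7.295, G_4 = 10^(−7.27/10) = 0.1875
Friis cascade:
  F = 5.888 + (1.371 − 1)/0.1698 + (2.118 − 1)/9.333 + (7.295 − 1)/102.3 = 8.254
NF = 10 log₁₀(8.254) = 9.17 dB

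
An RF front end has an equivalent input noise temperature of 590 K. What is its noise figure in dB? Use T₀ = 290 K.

F = 1 + T_e/T₀ = 1 + 590/290 = 3.03448
NF = 10 log₁₀(3.03448) = 4.82 dB

4.82 dB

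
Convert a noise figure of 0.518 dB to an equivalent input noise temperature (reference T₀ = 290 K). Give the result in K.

F = 10^(0.518/10) = 1.12668
T_e = (F − 1)·T₀ = (1.12668 − 1) × 290 = 36.7 K

36.7 K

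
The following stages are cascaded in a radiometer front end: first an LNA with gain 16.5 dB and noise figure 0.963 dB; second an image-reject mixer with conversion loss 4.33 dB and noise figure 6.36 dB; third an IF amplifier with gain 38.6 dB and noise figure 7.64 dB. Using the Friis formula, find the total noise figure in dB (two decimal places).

2.08 dB

Convert to linear (a loss of L dB is a gain of −L dB): F_i = 10^(NF_i/10), G_i = 10^(G_i,dB/10)
  Stage 1: F_1 = 10^(0.963/10) = 1.248, G_1 = 10^(16.5/10) = 44.67
  Stage 2: F_2 = 10^(6.36/10) = 4.325, G_2 = 10^(−4.33/10) = 0.3690
  Stage 3: F_3 = 10^(7.64/10) = 5.808, G_3 = 10^(38.6/10) = 7244
Friis cascade:
  F = 1.248 + (4.325 − 1)/44.67 + (5.808 − 1)/16.48 = 1.614
NF = 10 log₁₀(1.614) = 2.08 dB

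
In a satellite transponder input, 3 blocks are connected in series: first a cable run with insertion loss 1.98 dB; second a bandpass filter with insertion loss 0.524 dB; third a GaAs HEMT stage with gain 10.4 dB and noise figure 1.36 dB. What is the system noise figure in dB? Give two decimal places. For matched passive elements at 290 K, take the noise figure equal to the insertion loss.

Convert to linear (a loss of L dB is a gain of −L dB): F_i = 10^(NF_i/10), G_i = 10^(G_i,dB/10)
  Stage 1: F_1 = 10^(1.98/10) = 1.578, G_1 = 10^(−1.98/10) = 0.6339
  Stage 2: F_2 = 10^(0.524/10) = 1.128, G_2 = 10^(−0.524/10) = 0.8863
  Stage 3: F_3 = 10^(1.36/10) = 1.368, G_3 = 10^(10.4/10) = 10.96
Friis cascade:
  F = 1.578 + (1.128 − 1)/0.6339 + (1.368 − 1)/0.5618 = 2.434
NF = 10 log₁₀(2.434) = 3.86 dB

3.86 dB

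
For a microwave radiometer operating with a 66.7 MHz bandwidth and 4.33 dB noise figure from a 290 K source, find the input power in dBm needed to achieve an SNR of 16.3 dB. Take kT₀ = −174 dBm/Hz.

Sensitivity = −174 + 10 log₁₀(B) + NF + SNR_min
= −174 + 78.24 + 4.33 + 16.3
= −75.13 dBm → −75.1 dBm

−75.1 dBm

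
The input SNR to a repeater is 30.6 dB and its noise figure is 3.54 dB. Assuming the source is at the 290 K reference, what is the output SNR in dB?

By definition F = SNR_in/SNR_out, so in dB: SNR_out = SNR_in − NF
SNR_out = 30.6 − 3.54 = 27.06 dB

27.06 dB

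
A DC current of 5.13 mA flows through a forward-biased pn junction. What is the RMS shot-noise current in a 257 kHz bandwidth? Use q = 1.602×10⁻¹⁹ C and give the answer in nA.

20.6 nA

I_n = √(2qI·B)
2qI·B = 2 × 1.602×10⁻¹⁹ × 5.13×10⁻³ × 2.57×10⁵ = 4.22×10⁻¹⁶ A²
I_n = √(4.22×10⁻¹⁶) = 2.06×10⁻⁸ A = 20.6 nA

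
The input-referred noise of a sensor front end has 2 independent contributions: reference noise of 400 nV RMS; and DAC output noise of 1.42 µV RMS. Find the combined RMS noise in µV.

1.48 µV

Uncorrelated sources add in power (mean-square): V_tot = √(ΣV_i²)
V_tot = √[(4.00×10⁻⁷)² + (1.42×10⁻⁶)²] = 1.48×10⁻⁶ V = 1.48 µV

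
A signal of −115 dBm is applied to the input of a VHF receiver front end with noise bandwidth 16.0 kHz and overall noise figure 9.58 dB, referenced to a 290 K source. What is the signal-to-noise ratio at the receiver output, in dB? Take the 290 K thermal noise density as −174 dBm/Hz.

Noise floor: N = −174 + 10 log₁₀(B) + NF
10 log₁₀(1.60×10⁴) = 42.04 dB
N = −174 + 42.04 + 9.58 = −122.38 dBm
SNR = P_sig − N = −115 − (−122.38) = 7.38 dB → 7.4 dB

7.4 dB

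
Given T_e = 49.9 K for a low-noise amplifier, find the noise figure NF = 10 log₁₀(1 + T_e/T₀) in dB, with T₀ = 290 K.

F = 1 + T_e/T₀ = 1 + 49.9/290 = 1.17207
NF = 10 log₁₀(1.17207) = 0.690 dB

0.690 dB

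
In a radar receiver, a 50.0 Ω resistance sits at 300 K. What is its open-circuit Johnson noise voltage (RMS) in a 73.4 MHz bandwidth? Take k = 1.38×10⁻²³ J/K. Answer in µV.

V_n = √(4kTRB)
4kTRB = 4 × 1.38×10⁻²³ × 300 × 5.00×10¹ × 7.34×10⁷ = 6.08×10⁻¹¹ V²
V_n = √(6.08×10⁻¹¹) = 7.80×10⁻⁶ V = 7.80 µV

7.80 µV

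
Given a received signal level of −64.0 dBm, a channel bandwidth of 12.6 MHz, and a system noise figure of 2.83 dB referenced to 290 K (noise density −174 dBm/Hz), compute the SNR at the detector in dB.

Noise floor: N = −174 + 10 log₁₀(B) + NF
10 log₁₀(1.26×10⁷) = 71 dB
N = −174 + 71 + 2.83 = −100.17 dBm
SNR = P_sig − N = −64.0 − (−100.17) = 36.17 dB → 36.2 dB

36.2 dB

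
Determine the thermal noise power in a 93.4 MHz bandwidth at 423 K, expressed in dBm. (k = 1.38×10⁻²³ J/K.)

P_n = kTB = 1.38×10⁻²³ × 423 × 9.34×10⁷ = 5.45×10⁻¹³ W
In dBm: 10 log₁₀(5.45×10⁻¹³ / 10⁻³) = −92.6 dBm

−92.6 dBm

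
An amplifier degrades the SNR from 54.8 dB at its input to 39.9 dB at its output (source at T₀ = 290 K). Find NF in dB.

14.9 dB

NF (dB) = SNR_in(dB) − SNR_out(dB) when the source is at T₀
NF = 54.8 − 39.9 = 14.9 dB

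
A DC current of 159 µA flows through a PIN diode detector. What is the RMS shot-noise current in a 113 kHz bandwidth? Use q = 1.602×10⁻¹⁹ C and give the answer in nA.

I_n = √(2qI·B)
2qI·B = 2 × 1.602×10⁻¹⁹ × 1.59×10⁻⁴ × 1.13×10⁵ = 5.76×10⁻¹⁸ A²
I_n = √(5.76×10⁻¹⁸) = 2.40×10⁻⁹ A = 2.40 nA

2.40 nA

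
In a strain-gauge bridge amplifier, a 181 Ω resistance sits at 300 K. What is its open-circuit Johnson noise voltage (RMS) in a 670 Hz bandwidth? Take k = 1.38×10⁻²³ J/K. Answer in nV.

V_n = √(4kTRB)
4kTRB = 4 × 1.38×10⁻²³ × 300 × 1.81×10² × 6.70×10² = 2.01×10⁻¹⁵ V²
V_n = √(2.01×10⁻¹⁵) = 4.48×10⁻⁸ V = 44.8 nV

44.8 nV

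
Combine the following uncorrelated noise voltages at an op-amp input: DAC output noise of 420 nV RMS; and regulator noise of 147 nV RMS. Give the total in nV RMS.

Uncorrelated sources add in power (mean-square): V_tot = √(ΣV_i²)
V_tot = √[(4.20×10⁻⁷)² + (1.47×10⁻⁷)²] = 4.45×10⁻⁷ V = 445 nV

445 nV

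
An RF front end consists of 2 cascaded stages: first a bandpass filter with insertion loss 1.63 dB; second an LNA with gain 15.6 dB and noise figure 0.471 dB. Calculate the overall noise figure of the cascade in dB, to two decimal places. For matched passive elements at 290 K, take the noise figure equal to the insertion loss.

2.10 dB

Convert to linear (a loss of L dB is a gain of −L dB): F_i = 10^(NF_i/10), G_i = 10^(G_i,dB/10)
  Stage 1: F_1 = 10^(1.63/10) = 1.455, G_1 = 10^(−1.63/10) = 0.6871
  Stage 2: F_2 = 10^(0.471/10) = 1.115, G_2 = 10^(15.6/10) = 36.31
Friis cascade:
  F = 1.455 + (1.115 − 1)/0.6871 = 1.622
NF = 10 log₁₀(1.622) = 2.10 dB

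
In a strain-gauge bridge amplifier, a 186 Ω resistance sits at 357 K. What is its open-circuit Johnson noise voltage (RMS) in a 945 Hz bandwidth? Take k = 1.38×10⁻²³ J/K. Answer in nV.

V_n = √(4kTRB)
4kTRB = 4 × 1.38×10⁻²³ × 357 × 1.86×10² × 9.45×10² = 3.46×10⁻¹⁵ V²
V_n = √(3.46×10⁻¹⁵) = 5.89×10⁻⁸ V = 58.9 nV

58.9 nV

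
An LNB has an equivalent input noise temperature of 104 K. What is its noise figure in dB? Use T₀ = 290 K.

1.33 dB

F = 1 + T_e/T₀ = 1 + 104/290 = 1.35862
NF = 10 log₁₀(1.35862) = 1.33 dB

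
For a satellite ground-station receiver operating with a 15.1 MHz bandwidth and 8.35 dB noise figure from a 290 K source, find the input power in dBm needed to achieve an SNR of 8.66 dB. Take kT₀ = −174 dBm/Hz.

−85.2 dBm

Sensitivity = −174 + 10 log₁₀(B) + NF + SNR_min
= −174 + 71.79 + 8.35 + 8.66
= −85.20 dBm → −85.2 dBm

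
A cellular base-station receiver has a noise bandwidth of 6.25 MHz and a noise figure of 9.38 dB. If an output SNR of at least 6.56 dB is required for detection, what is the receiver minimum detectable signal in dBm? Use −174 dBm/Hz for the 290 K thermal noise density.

Sensitivity = −174 + 10 log₁₀(B) + NF + SNR_min
= −174 + 67.96 + 9.38 + 6.56
= −90.10 dBm → −90.1 dBm

−90.1 dBm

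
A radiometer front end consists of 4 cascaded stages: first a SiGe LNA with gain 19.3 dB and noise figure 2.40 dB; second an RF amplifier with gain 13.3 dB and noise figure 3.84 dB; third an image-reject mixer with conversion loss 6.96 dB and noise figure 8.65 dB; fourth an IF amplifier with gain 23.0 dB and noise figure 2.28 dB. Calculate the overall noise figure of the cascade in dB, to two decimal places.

Convert to linear (a loss of L dB is a gain of −L dB): F_i = 10^(NF_i/10), G_i = 10^(G_i,dB/10)
  Stage 1: F_1 = 10^(2.40/10) = 1.738, G_1 = 10^(19.3/10) = 85.11
  Stage 2: F_2 = 10^(3.84/10) = 2.421, G_2 = 10^(13.3/10) = 21.38
  Stage 3: F_3 = 10^(8.65/10) = 7.328, G_3 = 10^(−6.96/10) = 0.2014
  Stage 4: F_4 = 10^(2.28/10) = 1.690, G_4 = 10^(23.0/10) = 199.5
Friis cascade:
  F = 1.738 + (2.421 − 1)/85.11 + (7.328 − 1)/1820 + (1.690 − 1)/366.4 = 1.760
NF = 10 log₁₀(1.760) = 2.45 dB

2.45 dB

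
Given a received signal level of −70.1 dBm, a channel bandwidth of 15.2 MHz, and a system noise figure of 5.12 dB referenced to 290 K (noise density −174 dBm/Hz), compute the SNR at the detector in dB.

27.0 dB

Noise floor: N = −174 + 10 log₁₀(B) + NF
10 log₁₀(1.52×10⁷) = 71.82 dB
N = −174 + 71.82 + 5.12 = −97.06 dBm
SNR = P_sig − N = −70.1 − (−97.06) = 26.96 dB → 27.0 dB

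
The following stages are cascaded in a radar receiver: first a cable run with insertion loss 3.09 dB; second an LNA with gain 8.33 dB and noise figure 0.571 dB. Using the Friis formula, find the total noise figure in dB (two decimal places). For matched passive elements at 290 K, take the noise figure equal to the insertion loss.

3.66 dB

Convert to linear (a loss of L dB is a gain of −L dB): F_i = 10^(NF_i/10), G_i = 10^(G_i,dB/10)
  Stage 1: F_1 = 10^(3.09/10) = 2.037, G_1 = 10^(−3.09/10) = 0.4909
  Stage 2: F_2 = 10^(0.571/10) = 1.141, G_2 = 10^(8.33/10) = 6.808
Friis cascade:
  F = 2.037 + (1.141 − 1)/0.4909 = 2.323
NF = 10 log₁₀(2.323) = 3.66 dB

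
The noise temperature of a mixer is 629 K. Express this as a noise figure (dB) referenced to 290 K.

F = 1 + T_e/T₀ = 1 + 629/290 = 3.16897
NF = 10 log₁₀(3.16897) = 5.01 dB

5.01 dB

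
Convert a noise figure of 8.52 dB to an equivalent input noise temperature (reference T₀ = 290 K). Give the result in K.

F = 10^(8.52/10) = 7.11214
T_e = (F − 1)·T₀ = (7.11214 − 1) × 290 = 1773 K

1773 K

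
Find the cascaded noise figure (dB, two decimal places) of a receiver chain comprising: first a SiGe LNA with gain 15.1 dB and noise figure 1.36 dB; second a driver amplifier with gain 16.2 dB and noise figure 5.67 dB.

1.62 dB

Convert to linear (a loss of L dB is a gain of −L dB): F_i = 10^(NF_i/10), G_i = 10^(G_i,dB/10)
  Stage 1: F_1 = 10^(1.36/10) = 1.368, G_1 = 10^(15.1/10) = 32.36
  Stage 2: F_2 = 10^(5.67/10) = 3.690, G_2 = 10^(16.2/10) = 41.69
Friis cascade:
  F = 1.368 + (3.690 − 1)/32.36 = 1.451
NF = 10 log₁₀(1.451) = 1.62 dB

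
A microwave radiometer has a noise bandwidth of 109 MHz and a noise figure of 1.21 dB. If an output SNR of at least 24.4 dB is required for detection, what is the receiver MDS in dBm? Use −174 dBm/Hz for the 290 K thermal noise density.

Sensitivity = −174 + 10 log₁₀(B) + NF + SNR_min
= −174 + 80.37 + 1.21 + 24.4
= −68.02 dBm → −68.0 dBm

−68.0 dBm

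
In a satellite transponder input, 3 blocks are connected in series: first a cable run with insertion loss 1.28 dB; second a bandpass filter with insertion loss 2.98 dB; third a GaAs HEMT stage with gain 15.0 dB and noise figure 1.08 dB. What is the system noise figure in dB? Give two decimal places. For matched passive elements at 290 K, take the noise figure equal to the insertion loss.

5.34 dB

Convert to linear (a loss of L dB is a gain of −L dB): F_i = 10^(NF_i/10), G_i = 10^(G_i,dB/10)
  Stage 1: F_1 = 10^(1.28/10) = 1.343, G_1 = 10^(−1.28/10) = 0.7447
  Stage 2: F_2 = 10^(2.98/10) = 1.986, G_2 = 10^(−2.98/10) = 0.5035
  Stage 3: F_3 = 10^(1.08/10) = 1.282, G_3 = 10^(15.0/10) = 31.62
Friis cascade:
  F = 1.343 + (1.986 − 1)/0.7447 + (1.282 − 1)/0.3750 = 3.420
NF = 10 log₁₀(3.420) = 5.34 dB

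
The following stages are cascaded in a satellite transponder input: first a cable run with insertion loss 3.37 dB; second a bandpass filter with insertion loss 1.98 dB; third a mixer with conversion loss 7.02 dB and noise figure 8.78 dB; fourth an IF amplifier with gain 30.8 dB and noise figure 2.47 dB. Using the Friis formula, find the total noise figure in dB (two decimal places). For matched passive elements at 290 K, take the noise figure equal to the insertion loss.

15.92 dB

Convert to linear (a loss of L dB is a gain of −L dB): F_i = 10^(NF_i/10), G_i = 10^(G_i,dB/10)
  Stage 1: F_1 = 10^(3.37/10) = 2.173, G_1 = 10^(−3.37/10) = 0.4603
  Stage 2: F_2 = 10^(1.98/10) = 1.578, G_2 = 10^(−1.98/10) = 0.6339
  Stage 3: F_3 = 10^(8.78/10) = 7.551, G_3 = 10^(−7.02/10) = 0.1986
  Stage 4: F_4 = 10^(2.47/10) = 1.766, G_4 = 10^(30.8/10) = 1202
Friis cascade:
  F = 2.173 + (1.578 − 1)/0.4603 + (7.551 − 1)/0.2917 + (1.766 − 1)/0.05794 = 39.10
NF = 10 log₁₀(39.10) = 15.92 dB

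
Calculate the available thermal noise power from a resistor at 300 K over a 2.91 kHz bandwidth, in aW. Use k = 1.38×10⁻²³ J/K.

P_n = kTB = 1.38×10⁻²³ × 300 × 2.91×10³ = 1.20×10⁻¹⁷ W = 12.0 aW

12.0 aW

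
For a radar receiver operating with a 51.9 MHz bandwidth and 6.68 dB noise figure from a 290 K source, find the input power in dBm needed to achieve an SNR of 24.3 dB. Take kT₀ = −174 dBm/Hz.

−65.9 dBm

Sensitivity = −174 + 10 log₁₀(B) + NF + SNR_min
= −174 + 77.15 + 6.68 + 24.3
= −65.87 dBm → −65.9 dBm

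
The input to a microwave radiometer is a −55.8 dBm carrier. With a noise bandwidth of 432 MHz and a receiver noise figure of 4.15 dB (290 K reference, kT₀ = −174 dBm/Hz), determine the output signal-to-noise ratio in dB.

27.7 dB

Noise floor: N = −174 + 10 log₁₀(B) + NF
10 log₁₀(4.32×10⁸) = 86.35 dB
N = −174 + 86.35 + 4.15 = −83.50 dBm
SNR = P_sig − N = −55.8 − (−83.50) = 27.70 dB → 27.7 dB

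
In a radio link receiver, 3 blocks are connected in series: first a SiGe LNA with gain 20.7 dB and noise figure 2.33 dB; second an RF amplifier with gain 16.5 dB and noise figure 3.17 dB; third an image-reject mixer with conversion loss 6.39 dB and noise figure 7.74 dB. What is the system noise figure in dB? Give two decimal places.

Convert to linear (a loss of L dB is a gain of −L dB): F_i = 10^(NF_i/10), G_i = 10^(G_i,dB/10)
  Stage 1: F_1 = 10^(2.33/10) = 1.710, G_1 = 10^(20.7/10) = 117.5
  Stage 2: F_2 = 10^(3.17/10) = 2.075, G_2 = 10^(16.5/10) = 44.67
  Stage 3: F_3 = 10^(7.74/10) = 5.943, G_3 = 10^(−6.39/10) = 0.2296
Friis cascade:
  F = 1.710 + (2.075 − 1)/117.5 + (5.943 − 1)/5248 = 1.720
NF = 10 log₁₀(1.720) = 2.36 dB

2.36 dB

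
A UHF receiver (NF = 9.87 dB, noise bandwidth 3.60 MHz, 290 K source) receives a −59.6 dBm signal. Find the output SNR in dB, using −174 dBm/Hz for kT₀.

39.0 dB

Noise floor: N = −174 + 10 log₁₀(B) + NF
10 log₁₀(3.60×10⁶) = 65.56 dB
N = −174 + 65.56 + 9.87 = −98.57 dBm
SNR = P_sig − N = −59.6 − (−98.57) = 38.97 dB → 39.0 dB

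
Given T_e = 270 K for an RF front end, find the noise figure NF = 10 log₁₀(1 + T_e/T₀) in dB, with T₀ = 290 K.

2.86 dB

F = 1 + T_e/T₀ = 1 + 270/290 = 1.93103
NF = 10 log₁₀(1.93103) = 2.86 dB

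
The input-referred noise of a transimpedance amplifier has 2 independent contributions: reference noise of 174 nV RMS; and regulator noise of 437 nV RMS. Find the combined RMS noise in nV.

470 nV

Uncorrelated sources add in power (mean-square): V_tot = √(ΣV_i²)
V_tot = √[(1.74×10⁻⁷)² + (4.37×10⁻⁷)²] = 4.70×10⁻⁷ V = 470 nV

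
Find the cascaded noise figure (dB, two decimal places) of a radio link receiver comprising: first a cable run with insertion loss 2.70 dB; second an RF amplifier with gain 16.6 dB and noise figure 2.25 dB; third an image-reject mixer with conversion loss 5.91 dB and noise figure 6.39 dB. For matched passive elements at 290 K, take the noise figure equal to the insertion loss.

5.14 dB

Convert to linear (a loss of L dB is a gain of −L dB): F_i = 10^(NF_i/10), G_i = 10^(G_i,dB/10)
  Stage 1: F_1 = 10^(2.70/10) = 1.862, G_1 = 10^(−2.70/10) = 0.5370
  Stage 2: F_2 = 10^(2.25/10) = 1.679, G_2 = 10^(16.6/10) = 45.71
  Stage 3: F_3 = 10^(6.39/10) = 4.355, G_3 = 10^(−5.91/10) = 0.2564
Friis cascade:
  F = 1.862 + (1.679 − 1)/0.5370 + (4.355 − 1)/24.55 = 3.263
NF = 10 log₁₀(3.263) = 5.14 dB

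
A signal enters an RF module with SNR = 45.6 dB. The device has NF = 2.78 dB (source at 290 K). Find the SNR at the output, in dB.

By definition F = SNR_in/SNR_out, so in dB: SNR_out = SNR_in − NF
SNR_out = 45.6 − 2.78 = 42.82 dB

42.82 dB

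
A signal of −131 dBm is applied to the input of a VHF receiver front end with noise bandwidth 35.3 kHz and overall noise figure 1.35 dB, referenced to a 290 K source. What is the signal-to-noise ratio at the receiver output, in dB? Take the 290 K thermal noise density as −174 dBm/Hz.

−3.8 dB

Noise floor: N = −174 + 10 log₁₀(B) + NF
10 log₁₀(3.53×10⁴) = 45.48 dB
N = −174 + 45.48 + 1.35 = −127.17 dBm
SNR = P_sig − N = −131 − (−127.17) = −3.83 dB → −3.8 dB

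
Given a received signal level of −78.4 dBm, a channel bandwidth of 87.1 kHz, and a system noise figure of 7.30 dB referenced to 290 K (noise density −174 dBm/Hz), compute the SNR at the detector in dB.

38.9 dB

Noise floor: N = −174 + 10 log₁₀(B) + NF
10 log₁₀(8.71×10⁴) = 49.4 dB
N = −174 + 49.4 + 7.30 = −117.30 dBm
SNR = P_sig − N = −78.4 − (−117.30) = 38.90 dB → 38.9 dB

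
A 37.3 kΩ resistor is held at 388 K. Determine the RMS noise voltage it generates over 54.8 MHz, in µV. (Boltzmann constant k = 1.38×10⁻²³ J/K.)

V_n = √(4kTRB)
4kTRB = 4 × 1.38×10⁻²³ × 388 × 3.73×10⁴ × 5.48×10⁷ = 4.38×10⁻⁸ V²
V_n = √(4.38×10⁻⁸) = 2.09×10⁻⁴ V = 209 µV

209 µV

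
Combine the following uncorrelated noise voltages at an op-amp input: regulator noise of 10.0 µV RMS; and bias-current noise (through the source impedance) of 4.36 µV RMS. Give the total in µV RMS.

10.9 µV

Uncorrelated sources add in power (mean-square): V_tot = √(ΣV_i²)
V_tot = √[(1.00×10⁻⁵)² + (4.36×10⁻⁶)²] = 1.09×10⁻⁵ V = 10.9 µV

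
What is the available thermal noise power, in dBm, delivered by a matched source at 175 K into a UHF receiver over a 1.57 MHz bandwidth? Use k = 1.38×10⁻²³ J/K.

P_n = kTB = 1.38×10⁻²³ × 175 × 1.57×10⁶ = 3.79×10⁻¹⁵ W
In dBm: 10 log₁₀(3.79×10⁻¹⁵ / 10⁻³) = −114.2 dBm

−114.2 dBm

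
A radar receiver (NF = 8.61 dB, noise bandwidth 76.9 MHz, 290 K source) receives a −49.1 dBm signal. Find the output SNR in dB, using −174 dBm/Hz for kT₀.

Noise floor: N = −174 + 10 log₁₀(B) + NF
10 log₁₀(7.69×10⁷) = 78.86 dB
N = −174 + 78.86 + 8.61 = −86.53 dBm
SNR = P_sig − N = −49.1 − (−86.53) = 37.43 dB → 37.4 dB

37.4 dB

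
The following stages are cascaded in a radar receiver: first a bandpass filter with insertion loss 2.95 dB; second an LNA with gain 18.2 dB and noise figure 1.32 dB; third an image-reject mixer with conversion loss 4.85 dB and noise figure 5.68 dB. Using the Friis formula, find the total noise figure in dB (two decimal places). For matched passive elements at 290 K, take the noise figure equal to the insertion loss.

Convert to linear (a loss of L dB is a gain of −L dB): F_i = 10^(NF_i/10), G_i = 10^(G_i,dB/10)
  Stage 1: F_1 = 10^(2.95/10) = 1.972, G_1 = 10^(−2.95/10) = 0.5070
  Stage 2: F_2 = 10^(1.32/10) = 1.355, G_2 = 10^(18.2/10) = 66.07
  Stage 3: F_3 = 10^(5.68/10) = 3.698, G_3 = 10^(−4.85/10) = 0.3273
Friis cascade:
  F = 1.972 + (1.355 − 1)/0.5070 + (3.698 − 1)/33.50 = 2.754
NF = 10 log₁₀(2.754) = 4.40 dB

4.40 dB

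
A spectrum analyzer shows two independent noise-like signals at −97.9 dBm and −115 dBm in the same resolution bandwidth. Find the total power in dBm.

−97.8 dBm

Convert to linear, add, convert back:
P₁ = 1.62×10⁻¹³ W, P₂ = 3.16×10⁻¹⁵ W
P_tot = 1.65×10⁻¹³ W → 10 log₁₀(P_tot / 10⁻³) = −97.8 dBm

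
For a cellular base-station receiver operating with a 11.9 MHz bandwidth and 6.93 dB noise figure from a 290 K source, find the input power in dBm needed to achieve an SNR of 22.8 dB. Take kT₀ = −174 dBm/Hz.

Sensitivity = −174 + 10 log₁₀(B) + NF + SNR_min
= −174 + 70.76 + 6.93 + 22.8
= −73.51 dBm → −73.5 dBm

−73.5 dBm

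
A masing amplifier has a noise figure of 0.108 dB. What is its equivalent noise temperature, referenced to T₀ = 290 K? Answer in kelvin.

7.30 K

F = 10^(0.108/10) = 1.02518
T_e = (F − 1)·T₀ = (1.02518 − 1) × 290 = 7.30 K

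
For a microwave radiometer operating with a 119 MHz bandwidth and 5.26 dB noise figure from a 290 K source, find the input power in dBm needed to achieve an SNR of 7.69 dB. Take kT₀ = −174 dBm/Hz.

−80.3 dBm

Sensitivity = −174 + 10 log₁₀(B) + NF + SNR_min
= −174 + 80.76 + 5.26 + 7.69
= −80.29 dBm → −80.3 dBm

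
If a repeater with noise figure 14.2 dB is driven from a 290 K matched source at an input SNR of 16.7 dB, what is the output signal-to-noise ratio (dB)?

2.5 dB

By definition F = SNR_in/SNR_out, so in dB: SNR_out = SNR_in − NF
SNR_out = 16.7 − 14.2 = 2.5 dB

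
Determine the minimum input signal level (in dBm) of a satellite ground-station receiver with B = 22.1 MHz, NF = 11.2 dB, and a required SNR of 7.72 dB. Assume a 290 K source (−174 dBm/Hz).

−81.6 dBm

Sensitivity = −174 + 10 log₁₀(B) + NF + SNR_min
= −174 + 73.44 + 11.2 + 7.72
= −81.64 dBm → −81.6 dBm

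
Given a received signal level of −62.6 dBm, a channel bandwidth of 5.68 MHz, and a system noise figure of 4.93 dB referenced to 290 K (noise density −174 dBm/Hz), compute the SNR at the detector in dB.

Noise floor: N = −174 + 10 log₁₀(B) + NF
10 log₁₀(5.68×10⁶) = 67.54 dB
N = −174 + 67.54 + 4.93 = −101.53 dBm
SNR = P_sig − N = −62.6 − (−101.53) = 38.93 dB → 38.9 dB

38.9 dB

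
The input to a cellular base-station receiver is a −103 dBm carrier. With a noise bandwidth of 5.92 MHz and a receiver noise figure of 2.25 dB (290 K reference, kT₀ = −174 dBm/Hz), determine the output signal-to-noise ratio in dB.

Noise floor: N = −174 + 10 log₁₀(B) + NF
10 log₁₀(5.92×10⁶) = 67.72 dB
N = −174 + 67.72 + 2.25 = −104.03 dBm
SNR = P_sig − N = −103 − (−104.03) = 1.03 dB → 1.0 dB

1.0 dB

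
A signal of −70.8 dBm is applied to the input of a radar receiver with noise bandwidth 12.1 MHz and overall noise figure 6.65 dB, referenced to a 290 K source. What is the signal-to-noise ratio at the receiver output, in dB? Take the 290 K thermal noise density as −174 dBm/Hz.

Noise floor: N = −174 + 10 log₁₀(B) + NF
10 log₁₀(1.21×10⁷) = 70.83 dB
N = −174 + 70.83 + 6.65 = −96.52 dBm
SNR = P_sig − N = −70.8 − (−96.52) = 25.72 dB → 25.7 dB

25.7 dB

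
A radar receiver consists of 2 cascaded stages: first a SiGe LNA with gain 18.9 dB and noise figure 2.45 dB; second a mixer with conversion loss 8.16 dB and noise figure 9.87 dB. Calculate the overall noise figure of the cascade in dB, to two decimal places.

Convert to linear (a loss of L dB is a gain of −L dB): F_i = 10^(NF_i/10), G_i = 10^(G_i,dB/10)
  Stage 1: F_1 = 10^(2.45/10) = 1.758, G_1 = 10^(18.9/10) = 77.62
  Stage 2: F_2 = 10^(9.87/10) = 9.705, G_2 = 10^(−8.16/10) = 0.1528
Friis cascade:
  F = 1.758 + (9.705 − 1)/77.62 = 1.870
NF = 10 log₁₀(1.870) = 2.72 dB

2.72 dB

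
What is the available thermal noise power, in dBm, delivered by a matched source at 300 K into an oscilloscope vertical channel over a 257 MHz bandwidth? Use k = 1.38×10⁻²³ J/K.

−89.7 dBm

P_n = kTB = 1.38×10⁻²³ × 300 × 2.57×10⁸ = 1.06×10⁻¹² W
In dBm: 10 log₁₀(1.06×10⁻¹² / 10⁻³) = −89.7 dBm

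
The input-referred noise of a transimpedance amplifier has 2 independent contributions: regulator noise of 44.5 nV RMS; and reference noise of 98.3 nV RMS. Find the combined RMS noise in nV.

108 nV

Uncorrelated sources add in power (mean-square): V_tot = √(ΣV_i²)
V_tot = √[(4.45×10⁻⁸)² + (9.83×10⁻⁸)²] = 1.08×10⁻⁷ V = 108 nV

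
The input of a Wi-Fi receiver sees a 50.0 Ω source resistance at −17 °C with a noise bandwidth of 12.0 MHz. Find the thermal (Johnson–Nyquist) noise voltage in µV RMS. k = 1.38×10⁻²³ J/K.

2.91 µV

T = −17 °C + 273.15 = 256.15 K
V_n = √(4kTRB)
4kTRB = 4 × 1.38×10⁻²³ × 256.15 × 5.00×10¹ × 1.20×10⁷ = 8.48×10⁻¹² V²
V_n = √(8.48×10⁻¹²) = 2.91×10⁻⁶ V = 2.91 µV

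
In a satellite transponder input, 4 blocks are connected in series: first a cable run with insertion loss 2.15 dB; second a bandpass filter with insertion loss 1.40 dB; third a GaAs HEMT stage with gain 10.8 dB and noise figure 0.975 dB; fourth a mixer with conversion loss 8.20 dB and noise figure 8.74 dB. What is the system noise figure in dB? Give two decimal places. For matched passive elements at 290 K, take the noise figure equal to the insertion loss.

6.08 dB

Convert to linear (a loss of L dB is a gain of −L dB): F_i = 10^(NF_i/10), G_i = 10^(G_i,dB/10)
  Stage 1: F_1 = 10^(2.15/10) = 1.641, G_1 = 10^(−2.15/10) = 0.6095
  Stage 2: F_2 = 10^(1.40/10) = 1.380, G_2 = 10^(−1.40/10) = 0.7244
  Stage 3: F_3 = 10^(0.975/10) = 1.252, G_3 = 10^(10.8/10) = 12.02
  Stage 4: F_4 = 10^(8.74/10) = 7.482, G_4 = 10^(−8.20/10) = 0.1514
Friis cascade:
  F = 1.641 + (1.380 − 1)/0.6095 + (1.252 − 1)/0.4416 + (7.482 − 1)/5.309 = 4.056
NF = 10 log₁₀(4.056) = 6.08 dB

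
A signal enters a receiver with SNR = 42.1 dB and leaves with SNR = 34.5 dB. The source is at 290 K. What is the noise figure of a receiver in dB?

7.6 dB

NF (dB) = SNR_in(dB) − SNR_out(dB) when the source is at T₀
NF = 42.1 − 34.5 = 7.6 dB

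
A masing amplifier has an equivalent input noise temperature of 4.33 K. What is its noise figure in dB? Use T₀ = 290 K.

F = 1 + T_e/T₀ = 1 + 4.33/290 = 1.01493
NF = 10 log₁₀(1.01493) = 0.064 dB

0.064 dB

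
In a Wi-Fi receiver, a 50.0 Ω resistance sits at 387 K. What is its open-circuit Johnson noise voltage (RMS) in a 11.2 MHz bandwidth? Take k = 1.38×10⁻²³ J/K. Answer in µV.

3.46 µV

V_n = √(4kTRB)
4kTRB = 4 × 1.38×10⁻²³ × 387 × 5.00×10¹ × 1.12×10⁷ = 1.20×10⁻¹¹ V²
V_n = √(1.20×10⁻¹¹) = 3.46×10⁻⁶ V = 3.46 µV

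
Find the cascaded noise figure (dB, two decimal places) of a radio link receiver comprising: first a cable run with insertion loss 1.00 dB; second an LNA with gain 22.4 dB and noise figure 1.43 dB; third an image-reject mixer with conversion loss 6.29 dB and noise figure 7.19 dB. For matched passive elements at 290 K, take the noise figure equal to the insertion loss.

2.51 dB

Convert to linear (a loss of L dB is a gain of −L dB): F_i = 10^(NF_i/10), G_i = 10^(G_i,dB/10)
  Stage 1: F_1 = 10^(1.00/10) = 1.259, G_1 = 10^(−1.00/10) = 0.7943
  Stage 2: F_2 = 10^(1.43/10) = 1.390, G_2 = 10^(22.4/10) = 173.8
  Stage 3: F_3 = 10^(7.19/10) = 5.236, G_3 = 10^(−6.29/10) = 0.2350
Friis cascade:
  F = 1.259 + (1.390 − 1)/0.7943 + (5.236 − 1)/138.0 = 1.781
NF = 10 log₁₀(1.781) = 2.51 dB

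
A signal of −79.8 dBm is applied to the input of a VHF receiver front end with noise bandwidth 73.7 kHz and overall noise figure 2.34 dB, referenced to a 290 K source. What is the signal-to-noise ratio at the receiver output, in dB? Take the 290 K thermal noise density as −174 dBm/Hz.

43.2 dB

Noise floor: N = −174 + 10 log₁₀(B) + NF
10 log₁₀(7.37×10⁴) = 48.67 dB
N = −174 + 48.67 + 2.34 = −122.99 dBm
SNR = P_sig − N = −79.8 − (−122.99) = 43.19 dB → 43.2 dB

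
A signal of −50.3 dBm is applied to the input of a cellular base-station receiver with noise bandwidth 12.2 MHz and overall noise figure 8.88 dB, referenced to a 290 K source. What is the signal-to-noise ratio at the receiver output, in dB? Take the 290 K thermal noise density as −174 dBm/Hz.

Noise floor: N = −174 + 10 log₁₀(B) + NF
10 log₁₀(1.22×10⁷) = 70.86 dB
N = −174 + 70.86 + 8.88 = −94.26 dBm
SNR = P_sig − N = −50.3 − (−94.26) = 43.96 dB → 44.0 dB

44.0 dB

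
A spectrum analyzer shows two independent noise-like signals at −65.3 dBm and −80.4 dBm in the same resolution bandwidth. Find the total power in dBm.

Convert to linear, add, convert back:
P₁ = 2.95×10⁻¹⁰ W, P₂ = 9.12×10⁻¹² W
P_tot = 3.04×10⁻¹⁰ W → 10 log₁₀(P_tot / 10⁻³) = −65.2 dBm

−65.2 dBm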